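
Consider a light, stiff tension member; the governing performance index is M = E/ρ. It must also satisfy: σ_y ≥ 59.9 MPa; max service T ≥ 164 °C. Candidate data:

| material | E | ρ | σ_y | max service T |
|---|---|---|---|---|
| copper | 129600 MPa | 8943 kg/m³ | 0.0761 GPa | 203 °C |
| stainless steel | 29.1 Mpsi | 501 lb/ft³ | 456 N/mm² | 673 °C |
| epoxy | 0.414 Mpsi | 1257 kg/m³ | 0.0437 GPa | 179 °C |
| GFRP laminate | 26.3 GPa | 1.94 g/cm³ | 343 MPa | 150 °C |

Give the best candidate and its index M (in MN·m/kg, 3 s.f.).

stainless steel, M = 25.0 MN·m/kg

Screen on constraints: σ_y ≥ 59.9 MPa; max service T ≥ 164 °C. Survivors: copper, stainless steel.
After converting to SI:
  copper: E = 129.6 GPa, ρ = 8943 kg/m³
  stainless steel: E = 200.6 GPa, ρ = 8025 kg/m³
  stainless steel: M = 25.0 MN·m/kg
  copper: M = 14.5 MN·m/kg
Stainless steel has the largest M.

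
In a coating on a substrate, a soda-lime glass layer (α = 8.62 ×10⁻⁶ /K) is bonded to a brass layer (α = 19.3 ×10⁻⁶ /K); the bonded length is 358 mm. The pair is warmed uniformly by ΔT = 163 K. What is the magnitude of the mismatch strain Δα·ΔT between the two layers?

1.74×10⁻³

Δα = |8.62 − 19.3|×10⁻⁶/K = 10.7×10⁻⁶/K.
Mismatch strain = Δα·ΔT = 10.7×10⁻⁶ × 163.0 = 1.74×10⁻³.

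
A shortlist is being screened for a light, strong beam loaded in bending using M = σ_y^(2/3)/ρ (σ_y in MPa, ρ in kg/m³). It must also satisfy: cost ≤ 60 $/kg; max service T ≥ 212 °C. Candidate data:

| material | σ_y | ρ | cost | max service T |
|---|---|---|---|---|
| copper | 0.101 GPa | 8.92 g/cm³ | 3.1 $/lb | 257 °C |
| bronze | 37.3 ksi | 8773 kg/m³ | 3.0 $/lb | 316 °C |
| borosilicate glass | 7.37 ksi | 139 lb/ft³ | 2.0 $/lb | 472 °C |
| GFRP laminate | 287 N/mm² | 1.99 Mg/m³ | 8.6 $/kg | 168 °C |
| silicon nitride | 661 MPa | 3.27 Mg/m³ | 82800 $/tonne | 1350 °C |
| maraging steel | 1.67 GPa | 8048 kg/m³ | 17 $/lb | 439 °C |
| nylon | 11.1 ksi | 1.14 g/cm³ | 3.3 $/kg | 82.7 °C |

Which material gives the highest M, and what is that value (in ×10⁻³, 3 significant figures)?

maraging steel, M = 17.5×10⁻³

Screen on constraints: cost ≤ 60 $/kg; max service T ≥ 212 °C. Survivors: copper, bronze, borosilicate glass, maraging steel.
Normalizing units and computing the index:
  copper: σ_y = 101.0 MPa, ρ = 8920 kg/m³
  bronze: σ_y = 257.2 MPa, ρ = 8773 kg/m³
  borosilicate glass: σ_y = 50.81 MPa, ρ = 2227 kg/m³
  maraging steel: σ_y = 1670 MPa, ρ = 8048 kg/m³
  maraging steel: M = 17.5×10⁻³
  borosilicate glass: M = 6.16×10⁻³
  bronze: M = 4.61×10⁻³
  copper: M = 2.43×10⁻³
Maraging steel has the largest M.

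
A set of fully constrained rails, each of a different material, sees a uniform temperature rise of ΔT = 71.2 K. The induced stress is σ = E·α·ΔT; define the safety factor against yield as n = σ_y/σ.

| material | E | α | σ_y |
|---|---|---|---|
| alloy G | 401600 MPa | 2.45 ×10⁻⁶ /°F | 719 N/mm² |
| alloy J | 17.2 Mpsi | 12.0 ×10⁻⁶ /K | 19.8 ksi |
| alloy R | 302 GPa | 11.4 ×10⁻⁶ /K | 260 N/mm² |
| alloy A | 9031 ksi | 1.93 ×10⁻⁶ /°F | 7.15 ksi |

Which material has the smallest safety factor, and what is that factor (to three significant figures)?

alloy R, n = 1.06

With everything in SI (GPa, ×10⁻⁶/K, MPa):
  alloy G: E = 401.6, α = 4.41, σ_y = 719.0 → σ = 126 MPa, n = 5.70
  alloy J: E = 118.6, α = 12.0, σ_y = 136.5 → σ = 101 MPa, n = 1.35
  alloy R: E = 302.0, α = 11.4, σ_y = 260.0 → σ = 245 MPa, n = 1.06
  alloy A: E = 62.27, α = 3.47, σ_y = 49.30 → σ = 15.4 MPa, n = 3.20
Smallest n: alloy R with n = 1.06.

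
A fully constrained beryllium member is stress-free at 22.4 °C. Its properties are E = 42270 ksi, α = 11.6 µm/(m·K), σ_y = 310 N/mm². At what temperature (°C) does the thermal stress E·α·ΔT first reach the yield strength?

E = 42270 ksi = 291.4 GPa.
σ_y = 310 N/mm² = 310.0 MPa.
E·α·ΔT = 310.0 MPa ⇒ ΔT = 310.0 / (291.4×10³ × 11.6×10⁻⁶) = 91.70 K.
T = 22.4 + 91.70 = 114.1 °C.

114 °C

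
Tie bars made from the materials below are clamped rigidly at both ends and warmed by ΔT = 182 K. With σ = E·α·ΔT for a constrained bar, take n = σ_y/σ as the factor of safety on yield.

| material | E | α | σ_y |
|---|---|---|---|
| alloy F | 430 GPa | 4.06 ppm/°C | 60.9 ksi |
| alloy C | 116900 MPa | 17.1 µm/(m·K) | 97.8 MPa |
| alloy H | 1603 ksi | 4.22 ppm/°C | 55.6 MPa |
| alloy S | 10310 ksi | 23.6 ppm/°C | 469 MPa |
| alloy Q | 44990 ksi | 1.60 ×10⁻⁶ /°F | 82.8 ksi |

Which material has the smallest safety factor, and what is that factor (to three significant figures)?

Converting E to GPa, α to ×10⁻⁶/K, σ_y to MPa, then σ and n for each:
  alloy F: E = 430.0, α = 4.06, σ_y = 419.9 → σ = 318 MPa, n = 1.32
  alloy C: E = 116.9, α = 17.1, σ_y = 97.80 → σ = 364 MPa, n = 0.269
  alloy H: E = 11.05, α = 4.22, σ_y = 55.60 → σ = 8.49 MPa, n = 6.55
  alloy S: E = 71.08, α = 23.6, σ_y = 469.0 → σ = 305 MPa, n = 1.54
  alloy Q: E = 310.2, α = 2.88, σ_y = 570.9 → σ = 163 MPa, n = 3.51
The minimum is alloy C at n = 0.269.

alloy C, n = 0.269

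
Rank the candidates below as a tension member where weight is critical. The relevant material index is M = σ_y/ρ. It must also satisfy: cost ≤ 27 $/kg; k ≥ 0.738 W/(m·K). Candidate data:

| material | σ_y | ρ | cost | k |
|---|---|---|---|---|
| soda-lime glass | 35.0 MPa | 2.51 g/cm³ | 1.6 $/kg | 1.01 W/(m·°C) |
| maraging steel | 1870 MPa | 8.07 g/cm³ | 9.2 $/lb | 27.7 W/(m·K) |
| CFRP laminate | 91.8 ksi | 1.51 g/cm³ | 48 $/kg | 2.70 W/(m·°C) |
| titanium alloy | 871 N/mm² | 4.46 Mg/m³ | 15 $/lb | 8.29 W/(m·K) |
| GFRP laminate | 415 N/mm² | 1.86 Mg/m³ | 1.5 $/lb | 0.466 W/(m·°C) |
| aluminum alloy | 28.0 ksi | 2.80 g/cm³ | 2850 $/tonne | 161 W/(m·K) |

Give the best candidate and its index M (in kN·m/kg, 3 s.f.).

maraging steel, M = 232 kN·m/kg

Screen on constraints: cost ≤ 27 $/kg; k ≥ 0.738 W/(m·K). Survivors: soda-lime glass, maraging steel, aluminum alloy.
Normalizing units and computing the index:
  soda-lime glass: σ_y = 35.00 MPa, ρ = 2510 kg/m³
  maraging steel: σ_y = 1870 MPa, ρ = 8070 kg/m³
  aluminum alloy: σ_y = 193.1 MPa, ρ = 2800 kg/m³
  maraging steel: M = 232 kN·m/kg
  aluminum alloy: M = 68.9 kN·m/kg
  soda-lime glass: M = 13.9 kN·m/kg
Highest index: maraging steel.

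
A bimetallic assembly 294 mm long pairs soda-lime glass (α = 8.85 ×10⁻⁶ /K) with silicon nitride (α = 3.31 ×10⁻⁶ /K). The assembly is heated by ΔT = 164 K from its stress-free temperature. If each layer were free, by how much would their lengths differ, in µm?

267 µm

Δα = |8.85 − 3.31|×10⁻⁶/K = 5.54×10⁻⁶/K.
ΔL_mismatch = Δα·L·ΔT = 5.54×10⁻⁶ × 294.0 mm × 164.0 K = 267 µm.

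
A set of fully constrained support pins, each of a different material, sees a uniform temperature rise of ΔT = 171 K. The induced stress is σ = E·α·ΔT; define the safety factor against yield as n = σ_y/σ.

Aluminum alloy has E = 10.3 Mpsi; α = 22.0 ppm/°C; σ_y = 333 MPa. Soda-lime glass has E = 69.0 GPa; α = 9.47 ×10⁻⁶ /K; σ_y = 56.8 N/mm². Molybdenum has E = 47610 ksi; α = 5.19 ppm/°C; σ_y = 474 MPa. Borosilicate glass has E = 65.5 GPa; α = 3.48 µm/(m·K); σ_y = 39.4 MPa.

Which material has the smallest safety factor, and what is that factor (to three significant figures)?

soda-lime glass, n = 0.508

In consistent units (E in GPa, α in ×10⁻⁶/K, σ_y in MPa):
  aluminum alloy: E = 71.02, α = 22.0, σ_y = 333.0 → σ = 267 MPa, n = 1.25
  soda-lime glass: E = 69.00, α = 9.47, σ_y = 56.80 → σ = 112 MPa, n = 0.508
  molybdenum: E = 328.3, α = 5.19, σ_y = 474.0 → σ = 291 MPa, n = 1.63
  borosilicate glass: E = 65.50, α = 3.48, σ_y = 39.40 → σ = 39.0 MPa, n = 1.01
The minimum is soda-lime glass at n = 0.508.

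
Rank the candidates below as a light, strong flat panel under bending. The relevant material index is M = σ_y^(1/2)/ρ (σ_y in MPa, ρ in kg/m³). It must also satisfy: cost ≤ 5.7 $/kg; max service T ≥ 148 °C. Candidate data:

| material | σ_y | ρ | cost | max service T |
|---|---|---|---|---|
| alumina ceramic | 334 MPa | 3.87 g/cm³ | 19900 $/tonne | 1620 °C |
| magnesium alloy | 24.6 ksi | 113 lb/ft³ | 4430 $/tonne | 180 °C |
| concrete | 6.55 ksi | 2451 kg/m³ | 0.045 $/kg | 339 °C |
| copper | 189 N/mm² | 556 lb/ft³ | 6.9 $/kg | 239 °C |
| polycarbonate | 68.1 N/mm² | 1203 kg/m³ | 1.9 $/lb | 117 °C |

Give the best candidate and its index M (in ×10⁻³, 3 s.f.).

magnesium alloy, M = 7.19×10⁻³

Screen on constraints: cost ≤ 5.7 $/kg; max service T ≥ 148 °C. Survivors: magnesium alloy, concrete.
Convert each candidate to consistent units, then evaluate M:
  magnesium alloy: σ_y = 169.6 MPa, ρ = 1810 kg/m³
  concrete: σ_y = 45.16 MPa, ρ = 2451 kg/m³
  magnesium alloy: M = 7.19×10⁻³
  concrete: M = 2.74×10⁻³
The maximum is for magnesium alloy.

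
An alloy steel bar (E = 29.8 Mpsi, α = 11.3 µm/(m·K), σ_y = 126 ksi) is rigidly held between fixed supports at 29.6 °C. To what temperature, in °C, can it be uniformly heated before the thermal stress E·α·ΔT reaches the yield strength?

404 °C

E = 29.8 Mpsi = 205.5 GPa.
σ_y = 126 ksi = 868.7 MPa.
E·α·ΔT = 868.7 MPa ⇒ ΔT = 868.7 / (205.5×10³ × 11.3×10⁻⁶) = 374.2 K.
T = 29.6 + 374.2 = 403.8 °C.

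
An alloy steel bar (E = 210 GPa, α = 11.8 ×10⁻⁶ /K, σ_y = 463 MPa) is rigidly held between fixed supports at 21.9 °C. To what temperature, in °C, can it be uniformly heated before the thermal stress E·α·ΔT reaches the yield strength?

E·α·ΔT = 463.0 MPa ⇒ ΔT = 463.0 / (210.0×10³ × 11.8×10⁻⁶) = 186.8 K.
T = 21.9 + 186.8 = 208.7 °C.

209 °C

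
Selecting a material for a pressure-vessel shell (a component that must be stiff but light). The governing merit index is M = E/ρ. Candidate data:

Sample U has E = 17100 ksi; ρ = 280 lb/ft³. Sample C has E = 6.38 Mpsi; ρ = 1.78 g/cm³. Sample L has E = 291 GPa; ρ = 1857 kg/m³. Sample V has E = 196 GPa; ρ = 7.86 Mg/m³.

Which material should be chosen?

sample L

Normalizing units and computing the index:
  sample U: E = 117.9 GPa, ρ = 4485 kg/m³
  sample C: E = 43.99 GPa, ρ = 1780 kg/m³
  sample L: E = 291.0 GPa, ρ = 1857 kg/m³
  sample V: E = 196.0 GPa, ρ = 7860 kg/m³
  sample L: M = 157 MN·m/kg
  sample U: M = 26.3 MN·m/kg
  sample V: M = 24.9 MN·m/kg
  sample C: M = 24.7 MN·m/kg
Sample L has the largest M.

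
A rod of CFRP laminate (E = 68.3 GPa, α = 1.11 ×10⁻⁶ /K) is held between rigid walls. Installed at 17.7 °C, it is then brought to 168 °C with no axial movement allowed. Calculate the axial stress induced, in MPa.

ΔT = 150.3 K. Constrained thermal stress σ = E·α·ΔT = 68.30×10³ MPa × 1.11×10⁻⁶ × 150.3 = 11.4 MPa (compressive).

11.4 MPa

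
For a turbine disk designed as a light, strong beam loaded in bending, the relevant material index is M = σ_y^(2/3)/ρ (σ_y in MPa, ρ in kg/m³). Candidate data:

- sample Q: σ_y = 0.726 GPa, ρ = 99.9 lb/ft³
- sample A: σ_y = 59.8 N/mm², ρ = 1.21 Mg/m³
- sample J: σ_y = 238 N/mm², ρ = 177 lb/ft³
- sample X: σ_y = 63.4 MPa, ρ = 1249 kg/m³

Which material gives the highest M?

sample Q

Convert each candidate to consistent units, then evaluate M:
  sample Q: σ_y = 726.0 MPa, ρ = 1600 kg/m³
  sample A: σ_y = 59.80 MPa, ρ = 1210 kg/m³
  sample J: σ_y = 238.0 MPa, ρ = 2835 kg/m³
  sample X: σ_y = 63.40 MPa, ρ = 1249 kg/m³
  sample Q: M = 50.5×10⁻³
  sample J: M = 13.5×10⁻³
  sample X: M = 12.7×10⁻³
  sample A: M = 12.6×10⁻³
Sample Q has the largest M.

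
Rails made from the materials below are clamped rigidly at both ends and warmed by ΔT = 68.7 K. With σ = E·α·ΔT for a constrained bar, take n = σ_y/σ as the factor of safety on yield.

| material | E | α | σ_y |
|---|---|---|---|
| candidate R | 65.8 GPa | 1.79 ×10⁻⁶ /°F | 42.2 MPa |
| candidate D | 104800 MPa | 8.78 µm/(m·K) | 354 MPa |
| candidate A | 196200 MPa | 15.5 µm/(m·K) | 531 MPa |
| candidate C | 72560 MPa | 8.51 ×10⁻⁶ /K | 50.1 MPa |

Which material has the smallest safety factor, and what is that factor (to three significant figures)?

candidate C, n = 1.18

Per material, after unit conversion:
  candidate R: E = 65.80, α = 3.22, σ_y = 42.20 → σ = 14.6 MPa, n = 2.90
  candidate D: E = 104.8, α = 8.78, σ_y = 354.0 → σ = 63.2 MPa, n = 5.60
  candidate A: E = 196.2, α = 15.5, σ_y = 531.0 → σ = 209 MPa, n = 2.54
  candidate C: E = 72.56, α = 8.51, σ_y = 50.10 → σ = 42.4 MPa, n = 1.18
Smallest n: candidate C with n = 1.18.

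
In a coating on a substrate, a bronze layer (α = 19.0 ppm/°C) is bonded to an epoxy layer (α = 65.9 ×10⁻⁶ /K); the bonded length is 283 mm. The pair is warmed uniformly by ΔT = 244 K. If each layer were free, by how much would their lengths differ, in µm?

Δα = |19.0 − 65.9|×10⁻⁶/K = 46.9×10⁻⁶/K.
ΔL_mismatch = Δα·L·ΔT = 46.9×10⁻⁶ × 283.0 mm × 244.0 K = 3240 µm.

3240 µm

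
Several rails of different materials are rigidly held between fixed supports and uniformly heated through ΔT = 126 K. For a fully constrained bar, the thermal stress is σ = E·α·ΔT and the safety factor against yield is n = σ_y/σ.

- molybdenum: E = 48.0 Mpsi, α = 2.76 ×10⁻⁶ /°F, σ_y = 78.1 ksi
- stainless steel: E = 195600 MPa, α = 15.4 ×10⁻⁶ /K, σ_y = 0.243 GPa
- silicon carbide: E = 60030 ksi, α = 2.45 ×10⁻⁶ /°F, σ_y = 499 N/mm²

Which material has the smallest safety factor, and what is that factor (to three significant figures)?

stainless steel, n = 0.640

Converting E to GPa, α to ×10⁻⁶/K, σ_y to MPa, then σ and n for each:
  molybdenum: E = 330.9, α = 4.97, σ_y = 538.5 → σ = 207 MPa, n = 2.60
  stainless steel: E = 195.6, α = 15.4, σ_y = 243.0 → σ = 380 MPa, n = 0.640
  silicon carbide: E = 413.9, α = 4.41, σ_y = 499.0 → σ = 230 MPa, n = 2.17
Stainless steel has the lowest safety factor, n = 0.640.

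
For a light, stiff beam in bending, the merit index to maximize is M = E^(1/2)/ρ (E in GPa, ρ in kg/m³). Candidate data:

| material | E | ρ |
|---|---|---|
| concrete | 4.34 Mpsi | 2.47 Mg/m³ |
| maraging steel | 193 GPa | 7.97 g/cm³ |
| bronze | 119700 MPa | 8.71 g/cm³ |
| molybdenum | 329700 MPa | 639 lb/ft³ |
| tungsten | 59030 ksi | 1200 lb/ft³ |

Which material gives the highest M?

concrete

Putting every candidate on a common basis:
  concrete: E = 29.92 GPa, ρ = 2470 kg/m³
  maraging steel: E = 193.0 GPa, ρ = 7970 kg/m³
  bronze: E = 119.7 GPa, ρ = 8710 kg/m³
  molybdenum: E = 329.7 GPa, ρ = 10240 kg/m³
  tungsten: E = 407.0 GPa, ρ = 19220 kg/m³
  concrete: M = 2.21×10⁻³
  molybdenum: M = 1.77×10⁻³
  maraging steel: M = 1.74×10⁻³
  bronze: M = 1.26×10⁻³
  tungsten: M = 1.05×10⁻³
Concrete ranks first.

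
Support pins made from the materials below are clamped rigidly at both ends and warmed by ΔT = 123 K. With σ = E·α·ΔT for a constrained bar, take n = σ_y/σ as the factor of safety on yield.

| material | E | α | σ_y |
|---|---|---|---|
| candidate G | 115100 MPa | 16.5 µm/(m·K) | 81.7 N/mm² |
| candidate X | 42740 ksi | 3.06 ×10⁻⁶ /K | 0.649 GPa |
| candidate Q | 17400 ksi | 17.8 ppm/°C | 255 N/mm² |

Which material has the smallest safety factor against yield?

candidate G

With everything in SI (GPa, ×10⁻⁶/K, MPa):
  candidate G: E = 115.1, α = 16.5, σ_y = 81.70 → σ = 234 MPa, n = 0.350
  candidate X: E = 294.7, α = 3.06, σ_y = 649.0 → σ = 111 MPa, n = 5.85
  candidate Q: E = 120.0, α = 17.8, σ_y = 255.0 → σ = 263 MPa, n = 0.971
The minimum is candidate G at n = 0.350.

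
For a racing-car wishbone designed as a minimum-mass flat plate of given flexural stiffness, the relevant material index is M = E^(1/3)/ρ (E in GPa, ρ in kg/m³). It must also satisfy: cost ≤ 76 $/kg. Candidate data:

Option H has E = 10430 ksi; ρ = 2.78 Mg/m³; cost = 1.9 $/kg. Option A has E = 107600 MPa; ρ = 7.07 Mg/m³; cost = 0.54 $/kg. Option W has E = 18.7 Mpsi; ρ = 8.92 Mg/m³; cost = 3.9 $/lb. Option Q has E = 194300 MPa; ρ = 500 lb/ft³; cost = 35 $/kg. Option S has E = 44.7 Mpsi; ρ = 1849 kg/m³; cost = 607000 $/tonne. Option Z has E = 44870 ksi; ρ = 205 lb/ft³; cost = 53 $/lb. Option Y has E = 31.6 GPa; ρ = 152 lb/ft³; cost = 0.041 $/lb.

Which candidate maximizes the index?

option H

Screen on constraints: cost ≤ 76 $/kg. Survivors: option H, option A, option W, option Q, option Y.
In SI units:
  option H: E = 71.91 GPa, ρ = 2780 kg/m³
  option A: E = 107.6 GPa, ρ = 7070 kg/m³
  option W: E = 128.9 GPa, ρ = 8920 kg/m³
  option Q: E = 194.3 GPa, ρ = 8009 kg/m³
  option Y: E = 31.60 GPa, ρ = 2435 kg/m³
  option H: M = 1.50×10⁻³
  option Y: M = 1.30×10⁻³
  option Q: M = 0.723×10⁻³
  option A: M = 0.673×10⁻³
  option W: M = 0.566×10⁻³
Option H ranks first.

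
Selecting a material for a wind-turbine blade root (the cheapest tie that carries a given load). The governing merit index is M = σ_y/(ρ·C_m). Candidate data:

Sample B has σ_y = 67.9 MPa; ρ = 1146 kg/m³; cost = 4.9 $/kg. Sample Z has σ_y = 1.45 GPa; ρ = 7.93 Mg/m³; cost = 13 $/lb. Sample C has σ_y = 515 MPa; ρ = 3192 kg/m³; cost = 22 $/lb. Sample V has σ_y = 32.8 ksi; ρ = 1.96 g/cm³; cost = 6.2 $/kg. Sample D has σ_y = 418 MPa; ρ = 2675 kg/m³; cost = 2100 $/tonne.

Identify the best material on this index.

After converting to SI:
  sample B: σ_y = 67.90 MPa, ρ = 1146 kg/m³, cost = 4.900 $/kg
  sample Z: σ_y = 1450 MPa, ρ = 7930 kg/m³, cost = 28.66 $/kg
  sample C: σ_y = 515.0 MPa, ρ = 3192 kg/m³, cost = 48.50 $/kg
  sample V: σ_y = 226.1 MPa, ρ = 1960 kg/m³, cost = 6.200 $/kg
  sample D: σ_y = 418.0 MPa, ρ = 2675 kg/m³, cost = 2.100 $/kg
  sample D: M = 74.4 kN·m per $
  sample V: M = 18.6 kN·m per $
  sample B: M = 12.1 kN·m per $
  sample Z: M = 6.38 kN·m per $
  sample C: M = 3.33 kN·m per $
Highest index: sample D.

sample D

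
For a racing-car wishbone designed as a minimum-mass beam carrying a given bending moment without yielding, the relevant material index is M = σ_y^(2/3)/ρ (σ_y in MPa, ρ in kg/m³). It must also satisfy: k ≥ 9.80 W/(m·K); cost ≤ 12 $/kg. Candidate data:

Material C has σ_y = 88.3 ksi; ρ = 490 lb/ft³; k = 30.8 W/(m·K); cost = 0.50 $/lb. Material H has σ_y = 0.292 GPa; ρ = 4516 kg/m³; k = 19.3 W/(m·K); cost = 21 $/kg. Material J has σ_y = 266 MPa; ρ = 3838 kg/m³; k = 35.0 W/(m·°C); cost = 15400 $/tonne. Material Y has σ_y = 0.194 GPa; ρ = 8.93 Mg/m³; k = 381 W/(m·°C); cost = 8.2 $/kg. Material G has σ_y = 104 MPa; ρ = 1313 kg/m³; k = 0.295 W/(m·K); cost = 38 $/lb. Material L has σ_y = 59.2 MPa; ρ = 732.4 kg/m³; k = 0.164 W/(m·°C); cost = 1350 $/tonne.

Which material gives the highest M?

material C

Screen on constraints: k ≥ 9.80 W/(m·K); cost ≤ 12 $/kg. Survivors: material C, material Y.
After converting to SI:
  material C: σ_y = 608.8 MPa, ρ = 7849 kg/m³
  material Y: σ_y = 194.0 MPa, ρ = 8930 kg/m³
  material C: M = 9.15×10⁻³
  material Y: M = 3.75×10⁻³
Highest index: material C.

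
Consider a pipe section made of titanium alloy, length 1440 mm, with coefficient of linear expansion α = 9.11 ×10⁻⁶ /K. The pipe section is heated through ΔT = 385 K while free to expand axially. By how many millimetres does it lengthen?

ΔL = α·L₀·ΔT = 9.11×10⁻⁶ × 1440 mm × 385.0 K = 5.05 mm.

5.05 mm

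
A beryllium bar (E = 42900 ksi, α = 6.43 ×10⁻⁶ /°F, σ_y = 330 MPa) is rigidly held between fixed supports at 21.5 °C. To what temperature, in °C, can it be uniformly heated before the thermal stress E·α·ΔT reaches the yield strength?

E = 42900 ksi = 295.8 GPa.
α = 6.43×10⁻⁶/°F × 9/5 = 11.6×10⁻⁶/K.
E·α·ΔT = 330.0 MPa ⇒ ΔT = 330.0 / (295.8×10³ × 11.6×10⁻⁶) = 96.39 K.
T = 21.5 + 96.39 = 117.9 °C.

118 °C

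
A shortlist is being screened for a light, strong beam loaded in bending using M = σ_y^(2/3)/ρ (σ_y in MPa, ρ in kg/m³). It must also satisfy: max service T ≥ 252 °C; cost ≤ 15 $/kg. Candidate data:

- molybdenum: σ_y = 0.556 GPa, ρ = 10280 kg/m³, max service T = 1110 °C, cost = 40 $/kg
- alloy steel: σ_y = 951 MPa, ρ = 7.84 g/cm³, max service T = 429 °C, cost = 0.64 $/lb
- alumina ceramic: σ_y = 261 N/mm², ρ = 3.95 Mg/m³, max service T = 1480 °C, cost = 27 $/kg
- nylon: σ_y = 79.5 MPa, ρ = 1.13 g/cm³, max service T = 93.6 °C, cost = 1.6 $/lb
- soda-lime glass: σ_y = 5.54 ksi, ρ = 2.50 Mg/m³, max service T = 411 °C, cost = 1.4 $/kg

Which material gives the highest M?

Screen on constraints: max service T ≥ 252 °C; cost ≤ 15 $/kg. Survivors: alloy steel, soda-lime glass.
Putting every candidate on a common basis:
  alloy steel: σ_y = 951.0 MPa, ρ = 7840 kg/m³
  soda-lime glass: σ_y = 38.20 MPa, ρ = 2500 kg/m³
  alloy steel: M = 12.3×10⁻³
  soda-lime glass: M = 4.54×10⁻³
Alloy steel has the largest M.

alloy steel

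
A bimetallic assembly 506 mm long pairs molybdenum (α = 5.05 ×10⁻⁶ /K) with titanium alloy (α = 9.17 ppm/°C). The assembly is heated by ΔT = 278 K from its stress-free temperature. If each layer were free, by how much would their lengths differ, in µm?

580 µm

Δα = |5.05 − 9.17|×10⁻⁶/K = 4.12×10⁻⁶/K.
ΔL_mismatch = Δα·L·ΔT = 4.12×10⁻⁶ × 506.0 mm × 278.0 K = 580 µm.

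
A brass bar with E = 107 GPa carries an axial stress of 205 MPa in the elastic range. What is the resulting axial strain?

1.92×10⁻³

ε = σ/E = 205 / 107000 = 1.92×10⁻³.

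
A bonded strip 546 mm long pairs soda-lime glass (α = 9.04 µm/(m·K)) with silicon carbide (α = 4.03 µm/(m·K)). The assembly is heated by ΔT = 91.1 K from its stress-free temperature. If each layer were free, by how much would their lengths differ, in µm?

249 µm

Δα = |9.04 − 4.03|×10⁻⁶/K = 5.01×10⁻⁶/K.
ΔL_mismatch = Δα·L·ΔT = 5.01×10⁻⁶ × 546.0 mm × 91.1 K = 249 µm.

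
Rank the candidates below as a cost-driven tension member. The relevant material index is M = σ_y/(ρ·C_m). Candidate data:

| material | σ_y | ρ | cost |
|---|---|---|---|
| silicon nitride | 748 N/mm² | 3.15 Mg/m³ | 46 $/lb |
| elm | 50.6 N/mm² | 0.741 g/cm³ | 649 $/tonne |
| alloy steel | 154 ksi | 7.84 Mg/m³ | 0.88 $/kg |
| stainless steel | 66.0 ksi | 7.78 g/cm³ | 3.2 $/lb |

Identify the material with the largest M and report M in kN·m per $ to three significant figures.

alloy steel, M = 154 kN·m per $

In SI units:
  silicon nitride: σ_y = 748.0 MPa, ρ = 3150 kg/m³, cost = 101.4 $/kg
  elm: σ_y = 50.60 MPa, ρ = 741.0 kg/m³, cost = 0.6490 $/kg
  alloy steel: σ_y = 1062 MPa, ρ = 7840 kg/m³, cost = 0.8800 $/kg
  stainless steel: σ_y = 455.1 MPa, ρ = 7780 kg/m³, cost = 7.055 $/kg
  alloy steel: M = 154 kN·m per $
  elm: M = 105 kN·m per $
  stainless steel: M = 8.29 kN·m per $
  silicon nitride: M = 2.34 kN·m per $
Alloy steel has the largest M.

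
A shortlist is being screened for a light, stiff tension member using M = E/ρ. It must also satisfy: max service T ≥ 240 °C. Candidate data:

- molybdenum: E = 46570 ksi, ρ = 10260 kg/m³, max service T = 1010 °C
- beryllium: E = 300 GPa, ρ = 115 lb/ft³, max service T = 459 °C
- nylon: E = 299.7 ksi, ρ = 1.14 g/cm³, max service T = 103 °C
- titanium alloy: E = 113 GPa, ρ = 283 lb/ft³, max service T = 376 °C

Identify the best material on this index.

beryllium

Screen on constraints: max service T ≥ 240 °C. Survivors: molybdenum, beryllium, titanium alloy.
Putting every candidate on a common basis:
  molybdenum: E = 321.1 GPa, ρ = 10260 kg/m³
  beryllium: E = 300.0 GPa, ρ = 1842 kg/m³
  titanium alloy: E = 113.0 GPa, ρ = 4533 kg/m³
  beryllium: M = 163 MN·m/kg
  molybdenum: M = 31.3 MN·m/kg
  titanium alloy: M = 24.9 MN·m/kg
The maximum is for beryllium.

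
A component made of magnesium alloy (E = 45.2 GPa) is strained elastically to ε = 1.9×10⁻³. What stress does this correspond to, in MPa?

σ = E·ε = 45200 MPa × 1.9×10⁻³ = 85.9 MPa.

85.9 MPa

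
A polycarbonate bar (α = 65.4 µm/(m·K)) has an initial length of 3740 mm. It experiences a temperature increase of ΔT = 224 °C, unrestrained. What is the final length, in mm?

ΔL = α·L₀·ΔT = 65.4×10⁻⁶ × 3740 mm × 224.0 K = 54.8 mm.
L = L₀ + ΔL = 3740 + 54.8 = 3794.8 mm.

3794.8 mm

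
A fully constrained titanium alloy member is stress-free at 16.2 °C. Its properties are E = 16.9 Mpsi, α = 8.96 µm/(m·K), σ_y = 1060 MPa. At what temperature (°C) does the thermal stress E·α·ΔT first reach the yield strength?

E = 16.9 Mpsi = 116.5 GPa.
E·α·ΔT = 1060 MPa ⇒ ΔT = 1060 / (116.5×10³ × 8.96×10⁻⁶) = 1015 K.
T = 16.2 + 1015 = 1031 °C.

1030 °C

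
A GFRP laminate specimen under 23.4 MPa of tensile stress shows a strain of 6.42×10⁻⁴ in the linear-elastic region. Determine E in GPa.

36.4 GPa

E = σ/ε = 23.4 MPa / 6.42×10⁻⁴ = 36450 MPa = 36.4 GPa.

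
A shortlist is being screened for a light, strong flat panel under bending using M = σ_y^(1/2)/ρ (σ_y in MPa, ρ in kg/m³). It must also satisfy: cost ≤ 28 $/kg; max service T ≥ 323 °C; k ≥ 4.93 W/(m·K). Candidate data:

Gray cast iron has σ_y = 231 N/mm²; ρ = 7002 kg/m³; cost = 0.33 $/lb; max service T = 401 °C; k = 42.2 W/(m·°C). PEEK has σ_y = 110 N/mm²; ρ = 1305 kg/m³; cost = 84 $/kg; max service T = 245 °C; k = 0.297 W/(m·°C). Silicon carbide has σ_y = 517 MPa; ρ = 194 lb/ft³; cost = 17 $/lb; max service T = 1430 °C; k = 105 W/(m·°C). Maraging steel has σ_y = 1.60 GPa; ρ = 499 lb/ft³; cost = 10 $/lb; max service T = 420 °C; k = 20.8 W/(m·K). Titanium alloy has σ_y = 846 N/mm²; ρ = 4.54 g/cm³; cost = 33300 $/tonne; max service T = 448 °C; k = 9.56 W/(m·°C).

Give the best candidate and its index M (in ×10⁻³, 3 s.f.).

maraging steel, M = 5.00×10⁻³

Screen on constraints: cost ≤ 28 $/kg; max service T ≥ 323 °C; k ≥ 4.93 W/(m·K). Survivors: gray cast iron, maraging steel.
Convert each candidate to consistent units, then evaluate M:
  gray cast iron: σ_y = 231.0 MPa, ρ = 7002 kg/m³
  maraging steel: σ_y = 1600 MPa, ρ = 7993 kg/m³
  maraging steel: M = 5.00×10⁻³
  gray cast iron: M = 2.17×10⁻³
Maraging steel ranks first.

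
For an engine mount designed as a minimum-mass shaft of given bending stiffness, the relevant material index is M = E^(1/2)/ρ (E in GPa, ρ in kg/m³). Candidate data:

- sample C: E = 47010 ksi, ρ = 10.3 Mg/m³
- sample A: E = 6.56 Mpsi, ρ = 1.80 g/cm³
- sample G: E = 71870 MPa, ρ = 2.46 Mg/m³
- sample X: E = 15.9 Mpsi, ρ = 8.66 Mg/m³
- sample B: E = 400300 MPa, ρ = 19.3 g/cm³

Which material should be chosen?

sample A

After converting to SI:
  sample C: E = 324.1 GPa, ρ = 10300 kg/m³
  sample A: E = 45.23 GPa, ρ = 1800 kg/m³
  sample G: E = 71.87 GPa, ρ = 2460 kg/m³
  sample X: E = 109.6 GPa, ρ = 8660 kg/m³
  sample B: E = 400.3 GPa, ρ = 19300 kg/m³
  sample A: M = 3.74×10⁻³
  sample G: M = 3.45×10⁻³
  sample C: M = 1.75×10⁻³
  sample X: M = 1.21×10⁻³
  sample B: M = 1.04×10⁻³
The maximum is for sample A.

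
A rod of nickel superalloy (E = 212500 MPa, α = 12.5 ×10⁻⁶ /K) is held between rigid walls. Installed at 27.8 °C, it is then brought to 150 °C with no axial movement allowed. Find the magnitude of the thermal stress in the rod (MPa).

325 MPa

E = 212500 MPa = 212.5 GPa.
ΔT = 122.2 K. Constrained thermal stress σ = E·α·ΔT = 212.5×10³ MPa × 12.5×10⁻⁶ × 122.2 = 325 MPa (compressive).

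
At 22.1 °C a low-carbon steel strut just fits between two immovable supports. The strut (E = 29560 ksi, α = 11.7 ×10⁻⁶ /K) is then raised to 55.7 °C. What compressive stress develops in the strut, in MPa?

E = 29560 ksi = 203.8 GPa.
ΔT = 33.60 K. Constrained thermal stress σ = E·α·ΔT = 203.8×10³ MPa × 11.7×10⁻⁶ × 33.60 = 80.1 MPa (compressive).

80.1 MPa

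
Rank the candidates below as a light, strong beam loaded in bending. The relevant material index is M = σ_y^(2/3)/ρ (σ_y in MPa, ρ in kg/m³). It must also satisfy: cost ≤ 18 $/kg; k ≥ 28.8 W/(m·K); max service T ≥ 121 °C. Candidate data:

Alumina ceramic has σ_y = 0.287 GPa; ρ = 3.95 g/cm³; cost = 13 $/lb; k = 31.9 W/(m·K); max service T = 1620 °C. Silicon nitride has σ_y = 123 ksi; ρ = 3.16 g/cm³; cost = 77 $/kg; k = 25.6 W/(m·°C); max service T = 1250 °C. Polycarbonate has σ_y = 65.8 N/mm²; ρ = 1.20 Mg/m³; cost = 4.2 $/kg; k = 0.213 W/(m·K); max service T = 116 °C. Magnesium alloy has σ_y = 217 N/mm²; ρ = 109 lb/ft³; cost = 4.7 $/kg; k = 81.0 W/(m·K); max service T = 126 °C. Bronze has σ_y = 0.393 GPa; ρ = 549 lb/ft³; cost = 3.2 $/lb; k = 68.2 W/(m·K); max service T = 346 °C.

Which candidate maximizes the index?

Screen on constraints: cost ≤ 18 $/kg; k ≥ 28.8 W/(m·K); max service T ≥ 121 °C. Survivors: magnesium alloy, bronze.
After converting to SI:
  magnesium alloy: σ_y = 217.0 MPa, ρ = 1746 kg/m³
  bronze: σ_y = 393.0 MPa, ρ = 8794 kg/m³
  magnesium alloy: M = 20.7×10⁻³
  bronze: M = 6.10×10⁻³
The maximum is for magnesium alloy.

magnesium alloy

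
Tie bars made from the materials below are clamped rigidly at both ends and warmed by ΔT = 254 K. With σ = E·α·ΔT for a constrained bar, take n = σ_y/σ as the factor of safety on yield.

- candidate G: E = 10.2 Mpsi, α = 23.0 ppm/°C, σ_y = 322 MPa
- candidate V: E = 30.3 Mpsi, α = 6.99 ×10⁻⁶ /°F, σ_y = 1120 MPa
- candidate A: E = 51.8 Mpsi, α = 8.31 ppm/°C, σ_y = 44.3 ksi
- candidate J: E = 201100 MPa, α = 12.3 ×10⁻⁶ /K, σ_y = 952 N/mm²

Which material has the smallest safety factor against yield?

candidate A

Converting E to GPa, α to ×10⁻⁶/K, σ_y to MPa, then σ and n for each:
  candidate G: E = 70.33, α = 23.0, σ_y = 322.0 → σ = 411 MPa, n = 0.784
  candidate V: E = 208.9, α = 12.6, σ_y = 1120 → σ = 668 MPa, n = 1.68
  candidate A: E = 357.1, α = 8.31, σ_y = 305.4 → σ = 754 MPa, n = 0.405
  candidate J: E = 201.1, α = 12.3, σ_y = 952.0 → σ = 628 MPa, n = 1.52
Candidate A has the lowest safety factor, n = 0.405.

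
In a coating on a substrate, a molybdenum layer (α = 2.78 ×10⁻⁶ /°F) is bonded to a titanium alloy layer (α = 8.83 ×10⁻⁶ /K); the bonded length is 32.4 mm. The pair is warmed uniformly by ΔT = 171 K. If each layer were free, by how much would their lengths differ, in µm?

21.2 µm

molybdenum: α = 2.78×10⁻⁶/°F × 9/5 = 5.00×10⁻⁶/K.
Δα = |5.00 − 8.83|×10⁻⁶/K = 3.83×10⁻⁶/K.
ΔL_mismatch = Δα·L·ΔT = 3.83×10⁻⁶ × 32.4 mm × 171.0 K = 21.2 µm.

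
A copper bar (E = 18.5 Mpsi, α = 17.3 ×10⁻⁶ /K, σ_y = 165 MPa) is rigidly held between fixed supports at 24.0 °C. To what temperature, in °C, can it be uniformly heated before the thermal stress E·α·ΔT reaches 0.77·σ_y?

81.6 °C

E = 18.5 Mpsi = 127.6 GPa.
E·α·ΔT = 127.0 MPa ⇒ ΔT = 127.0 / (127.6×10³ × 17.3×10⁻⁶) = 57.58 K.
T = 24.0 + 57.58 = 81.58 °C.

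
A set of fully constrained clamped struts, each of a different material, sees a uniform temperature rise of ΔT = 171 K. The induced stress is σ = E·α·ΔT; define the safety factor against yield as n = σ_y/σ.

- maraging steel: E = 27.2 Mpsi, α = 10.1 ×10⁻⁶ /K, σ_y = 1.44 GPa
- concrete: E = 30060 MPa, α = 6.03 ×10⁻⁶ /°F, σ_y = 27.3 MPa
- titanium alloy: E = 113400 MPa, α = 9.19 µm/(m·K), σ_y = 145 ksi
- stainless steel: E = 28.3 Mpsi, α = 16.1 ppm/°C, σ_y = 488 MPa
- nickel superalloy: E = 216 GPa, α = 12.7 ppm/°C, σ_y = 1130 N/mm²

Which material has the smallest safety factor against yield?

Per material, after unit conversion:
  maraging steel: E = 187.5, α = 10.1, σ_y = 1440 → σ = 324 MPa, n = 4.45
  concrete: E = 30.06, α = 10.9, σ_y = 27.30 → σ = 55.8 MPa, n = 0.489
  titanium alloy: E = 113.4, α = 9.19, σ_y = 999.7 → σ = 178 MPa, n = 5.61
  stainless steel: E = 195.1, α = 16.1, σ_y = 488.0 → σ = 537 MPa, n = 0.908
  nickel superalloy: E = 216.0, α = 12.7, σ_y = 1130 → σ = 469 MPa, n = 2.41
Smallest n: concrete with n = 0.489.

concrete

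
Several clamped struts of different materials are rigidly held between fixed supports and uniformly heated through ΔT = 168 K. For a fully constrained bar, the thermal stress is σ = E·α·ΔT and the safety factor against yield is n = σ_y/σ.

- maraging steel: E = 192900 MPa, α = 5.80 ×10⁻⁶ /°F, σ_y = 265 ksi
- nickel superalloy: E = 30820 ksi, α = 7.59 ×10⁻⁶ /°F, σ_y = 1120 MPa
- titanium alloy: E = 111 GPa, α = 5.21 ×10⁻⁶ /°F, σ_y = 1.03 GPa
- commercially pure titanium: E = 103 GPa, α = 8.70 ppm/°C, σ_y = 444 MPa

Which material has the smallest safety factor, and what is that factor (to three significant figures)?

Per material, after unit conversion:
  maraging steel: E = 192.9, α = 10.4, σ_y = 1827 → σ = 338 MPa, n = 5.40
  nickel superalloy: E = 212.5, α = 13.7, σ_y = 1120 → σ = 488 MPa, n = 2.30
  titanium alloy: E = 111.0, α = 9.38, σ_y = 1030 → σ = 175 MPa, n = 5.89
  commercially pure titanium: E = 103.0, α = 8.70, σ_y = 444.0 → σ = 151 MPa, n = 2.95
Smallest n: nickel superalloy with n = 2.30.

nickel superalloy, n = 2.30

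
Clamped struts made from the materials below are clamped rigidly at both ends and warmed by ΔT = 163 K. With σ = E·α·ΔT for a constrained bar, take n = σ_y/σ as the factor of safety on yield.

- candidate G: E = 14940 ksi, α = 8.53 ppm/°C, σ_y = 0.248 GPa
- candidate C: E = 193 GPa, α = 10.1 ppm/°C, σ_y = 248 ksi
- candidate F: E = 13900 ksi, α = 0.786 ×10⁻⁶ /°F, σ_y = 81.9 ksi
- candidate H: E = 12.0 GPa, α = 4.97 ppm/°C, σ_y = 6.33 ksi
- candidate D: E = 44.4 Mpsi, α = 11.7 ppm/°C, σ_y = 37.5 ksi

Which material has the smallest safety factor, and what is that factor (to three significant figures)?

With everything in SI (GPa, ×10⁻⁶/K, MPa):
  candidate G: E = 103.0, α = 8.53, σ_y = 248.0 → σ = 143 MPa, n = 1.73
  candidate C: E = 193.0, α = 10.1, σ_y = 1710 → σ = 318 MPa, n = 5.38
  candidate F: E = 95.84, α = 1.41, σ_y = 564.7 → σ = 22.1 MPa, n = 25.5
  candidate H: E = 12.00, α = 4.97, σ_y = 43.64 → σ = 9.72 MPa, n = 4.49
  candidate D: E = 306.1, α = 11.7, σ_y = 258.6 → σ = 584 MPa, n = 0.443
Smallest n: candidate D with n = 0.443.

candidate D, n = 0.443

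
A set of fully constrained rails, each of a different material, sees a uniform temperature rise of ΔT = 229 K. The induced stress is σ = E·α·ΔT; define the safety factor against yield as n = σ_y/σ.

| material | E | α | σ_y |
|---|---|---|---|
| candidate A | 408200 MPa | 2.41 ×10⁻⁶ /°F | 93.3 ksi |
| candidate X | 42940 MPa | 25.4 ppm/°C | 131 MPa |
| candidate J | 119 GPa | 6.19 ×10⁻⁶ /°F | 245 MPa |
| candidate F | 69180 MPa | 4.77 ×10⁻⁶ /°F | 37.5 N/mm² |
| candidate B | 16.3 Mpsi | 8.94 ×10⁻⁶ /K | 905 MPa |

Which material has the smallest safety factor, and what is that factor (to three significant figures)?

Converting E to GPa, α to ×10⁻⁶/K, σ_y to MPa, then σ and n for each:
  candidate A: E = 408.2, α = 4.34, σ_y = 643.3 → σ = 406 MPa, n = 1.59
  candidate X: E = 42.94, α = 25.4, σ_y = 131.0 → σ = 250 MPa, n = 0.524
  candidate J: E = 119.0, α = 11.1, σ_y = 245.0 → σ = 304 MPa, n = 0.807
  candidate F: E = 69.18, α = 8.59, σ_y = 37.50 → σ = 136 MPa, n = 0.276
  candidate B: E = 112.4, α = 8.94, σ_y = 905.0 → σ = 230 MPa, n = 3.93
Candidate F has the lowest safety factor, n = 0.276.

candidate F, n = 0.276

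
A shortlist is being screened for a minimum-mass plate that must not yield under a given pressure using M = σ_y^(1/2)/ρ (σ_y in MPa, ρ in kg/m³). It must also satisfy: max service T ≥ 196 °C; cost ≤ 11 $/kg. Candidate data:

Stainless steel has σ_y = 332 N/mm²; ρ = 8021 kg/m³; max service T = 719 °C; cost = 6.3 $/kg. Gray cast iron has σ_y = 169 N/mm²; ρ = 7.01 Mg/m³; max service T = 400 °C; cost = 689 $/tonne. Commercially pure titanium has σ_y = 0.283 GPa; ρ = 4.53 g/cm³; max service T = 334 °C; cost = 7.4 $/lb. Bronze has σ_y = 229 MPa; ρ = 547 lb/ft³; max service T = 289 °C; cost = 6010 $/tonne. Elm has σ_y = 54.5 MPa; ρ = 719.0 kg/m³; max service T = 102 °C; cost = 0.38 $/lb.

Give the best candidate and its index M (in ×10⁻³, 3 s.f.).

stainless steel, M = 2.27×10⁻³

Screen on constraints: max service T ≥ 196 °C; cost ≤ 11 $/kg. Survivors: stainless steel, gray cast iron, bronze.
Convert each candidate to consistent units, then evaluate M:
  stainless steel: σ_y = 332.0 MPa, ρ = 8021 kg/m³
  gray cast iron: σ_y = 169.0 MPa, ρ = 7010 kg/m³
  bronze: σ_y = 229.0 MPa, ρ = 8762 kg/m³
  stainless steel: M = 2.27×10⁻³
  gray cast iron: M = 1.85×10⁻³
  bronze: M = 1.73×10⁻³
Stainless steel ranks first.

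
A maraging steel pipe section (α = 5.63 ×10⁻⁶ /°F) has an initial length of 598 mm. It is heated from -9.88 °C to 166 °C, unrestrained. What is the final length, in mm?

599.07 mm

Convert α: 5.63×10⁻⁶/°F × (9/5) = 10.1×10⁻⁶/K.
ΔT = 166 − (-9.88) = 175.9 K.
ΔL = α·L₀·ΔT = 10.1×10⁻⁶ × 598 mm × 175.9 K = 1.07 mm.
L = L₀ + ΔL = 598 + 1.07 = 599.07 mm.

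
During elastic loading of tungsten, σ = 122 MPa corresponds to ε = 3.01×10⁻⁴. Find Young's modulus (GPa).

405 GPa

E = σ/ε = 122 MPa / 3.01×10⁻⁴ = 405300 MPa = 405 GPa.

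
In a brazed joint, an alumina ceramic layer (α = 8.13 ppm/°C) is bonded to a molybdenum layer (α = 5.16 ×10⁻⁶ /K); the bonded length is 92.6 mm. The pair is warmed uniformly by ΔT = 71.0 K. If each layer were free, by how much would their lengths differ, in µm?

Δα = |8.13 − 5.16|×10⁻⁶/K = 2.97×10⁻⁶/K.
ΔL_mismatch = Δα·L·ΔT = 2.97×10⁻⁶ × 92.6 mm × 71.0 K = 19.5 µm.

19.5 µm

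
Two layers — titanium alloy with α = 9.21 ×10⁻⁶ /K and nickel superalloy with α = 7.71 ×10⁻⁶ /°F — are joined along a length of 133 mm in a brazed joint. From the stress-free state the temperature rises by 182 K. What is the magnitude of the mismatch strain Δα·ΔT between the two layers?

nickel superalloy: α = 7.71×10⁻⁶/°F × 9/5 = 13.9×10⁻⁶/K.
Δα = |9.21 − 13.9|×10⁻⁶/K = 4.67×10⁻⁶/K.
Mismatch strain = Δα·ΔT = 4.67×10⁻⁶ × 182.0 = 8.50×10⁻⁴.

8.50×10⁻⁴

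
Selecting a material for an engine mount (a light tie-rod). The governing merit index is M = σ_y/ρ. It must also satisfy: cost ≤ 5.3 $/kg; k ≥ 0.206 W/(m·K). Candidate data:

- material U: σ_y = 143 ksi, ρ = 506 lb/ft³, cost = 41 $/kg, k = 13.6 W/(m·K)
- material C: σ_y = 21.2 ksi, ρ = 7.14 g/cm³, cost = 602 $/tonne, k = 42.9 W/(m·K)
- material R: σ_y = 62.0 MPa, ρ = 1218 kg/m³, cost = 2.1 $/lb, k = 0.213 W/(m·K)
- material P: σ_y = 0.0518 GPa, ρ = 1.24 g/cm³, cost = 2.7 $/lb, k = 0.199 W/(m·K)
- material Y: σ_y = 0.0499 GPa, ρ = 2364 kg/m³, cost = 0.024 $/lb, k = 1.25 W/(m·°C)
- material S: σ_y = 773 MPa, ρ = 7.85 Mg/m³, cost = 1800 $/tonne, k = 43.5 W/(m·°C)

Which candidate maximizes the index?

material S

Screen on constraints: cost ≤ 5.3 $/kg; k ≥ 0.206 W/(m·K). Survivors: material C, material R, material Y, material S.
In SI units:
  material C: σ_y = 146.2 MPa, ρ = 7140 kg/m³
  material R: σ_y = 62.00 MPa, ρ = 1218 kg/m³
  material Y: σ_y = 49.90 MPa, ρ = 2364 kg/m³
  material S: σ_y = 773.0 MPa, ρ = 7850 kg/m³
  material S: M = 98.5 kN·m/kg
  material R: M = 50.9 kN·m/kg
  material Y: M = 21.1 kN·m/kg
  material C: M = 20.5 kN·m/kg
Material S has the largest M.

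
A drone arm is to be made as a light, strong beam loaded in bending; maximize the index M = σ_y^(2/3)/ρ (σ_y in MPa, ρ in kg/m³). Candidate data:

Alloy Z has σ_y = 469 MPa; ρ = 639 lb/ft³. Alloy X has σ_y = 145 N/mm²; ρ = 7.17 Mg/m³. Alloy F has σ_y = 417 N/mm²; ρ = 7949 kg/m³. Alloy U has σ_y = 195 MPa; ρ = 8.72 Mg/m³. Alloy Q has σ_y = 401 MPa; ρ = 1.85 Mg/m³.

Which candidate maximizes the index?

Putting every candidate on a common basis:
  alloy Z: σ_y = 469.0 MPa, ρ = 10240 kg/m³
  alloy X: σ_y = 145.0 MPa, ρ = 7170 kg/m³
  alloy F: σ_y = 417.0 MPa, ρ = 7949 kg/m³
  alloy U: σ_y = 195.0 MPa, ρ = 8720 kg/m³
  alloy Q: σ_y = 401.0 MPa, ρ = 1850 kg/m³
  alloy Q: M = 29.4×10⁻³
  alloy F: M = 7.02×10⁻³
  alloy Z: M = 5.90×10⁻³
  alloy U: M = 3.86×10⁻³
  alloy X: M = 3.85×10⁻³
Alloy Q has the largest M.

alloy Q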